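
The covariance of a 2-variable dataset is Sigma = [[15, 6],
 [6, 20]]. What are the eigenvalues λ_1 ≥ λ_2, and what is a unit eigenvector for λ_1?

Step 1 — characteristic polynomial of 2×2 Sigma:
  det(Sigma - λI) = λ² - trace · λ + det = 0.
  trace = 15 + 20 = 35, det = 15·20 - (6)² = 264.
Step 2 — discriminant:
  Δ = trace² - 4·det = 1225 - 1056 = 169.
Step 3 — eigenvalues:
  λ = (trace ± √Δ)/2 = (35 ± 13)/2,
  λ_1 = 24,  λ_2 = 11.

Step 4 — unit eigenvector for λ_1: solve (Sigma - λ_1 I)v = 0. First row:
  (15 - 24)·v_x + (6)·v_y = 0, i.e. (-9)·v_x + (6)·v_y = 0,
  so v ∝ (b, λ_1 - a) = (6, 9) = u.
  ||u|| = √((6)² + (9)²) = √(117) ≈ 10.8167,
  v_1 = u/||u|| ≈ (0.5547, 0.8321) (||v_1|| = 1).

λ_1 = 24,  λ_2 = 11;  v_1 ≈ (0.5547, 0.8321)


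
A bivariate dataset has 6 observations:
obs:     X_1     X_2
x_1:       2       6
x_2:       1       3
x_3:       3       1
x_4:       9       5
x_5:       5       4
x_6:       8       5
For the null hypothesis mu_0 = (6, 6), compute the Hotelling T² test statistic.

Step 1 — sample mean vector:
  mean(X_1) = (2 + 1 + 3 + 9 + 5 + 8) / 6 = 28/6 = 4.6667
  mean(X_2) = (6 + 3 + 1 + 5 + 4 + 5) / 6 = 24/6 = 4
  x̄ = (4.6667, 4),  deviation x̄ - mu_0 = (4.6667, 4) - (6, 6) = (-1.3333, -2).

Step 2 — sample covariance matrix, S[i,j] = (1/(n-1)) · Σ_k (x_{k,i} - mean_i) · (x_{k,j} - mean_j), divisor n-1 = 5:
  S[X_1,X_1] = ((-2.6667)·(-2.6667) + (-3.6667)·(-3.6667) + (-1.6667)·(-1.6667) + (4.3333)·(4.3333) + (0.3333)·(0.3333) + (3.3333)·(3.3333)) / 5 = 53.3333/5 = 10.6667
  S[X_1,X_2] = ((-2.6667)·(2) + (-3.6667)·(-1) + (-1.6667)·(-3) + (4.3333)·(1) + (0.3333)·(0) + (3.3333)·(1)) / 5 = 11/5 = 2.2
  S[X_2,X_2] = ((2)·(2) + (-1)·(-1) + (-3)·(-3) + (1)·(1) + (0)·(0) + (1)·(1)) / 5 = 16/5 = 3.2
  S = [[10.6667, 2.2],
 [2.2, 3.2]].

Step 3 — invert S. det(S) = 10.6667·3.2 - (2.2)² = 29.2933.
  S^{-1} = (1/det) · [[d, -b], [-b, a]] = [[0.1092, -0.0751],
 [-0.0751, 0.3641]].

Step 4 — quadratic form (x̄ - mu_0)^T · S^{-1} · (x̄ - mu_0):
  S^{-1} · (x̄ - mu_0) = (0.0046, -0.6281),
  (x̄ - mu_0)^T · [...] = (-1.3333)·(0.0046) + (-2)·(-0.6281) = 1.2502.

Step 5 — scale by n: T² = 6 · 1.2502 = 7.5011.

T² ≈ 7.5011


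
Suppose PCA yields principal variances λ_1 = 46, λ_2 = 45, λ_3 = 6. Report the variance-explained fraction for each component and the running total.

Step 1 — total variance = trace(Sigma) = Σ λ_i = 46 + 45 + 6 = 97.

Step 2 — fraction explained by component i = λ_i / Σ λ:
  PC1: 46/97 = 0.4742
  PC2: 45/97 = 0.4639
  PC3: 6/97 = 0.0619

Step 3 — cumulative fraction after k components = (λ_1 + ... + λ_k) / Σ λ:
  k = 1: 46/97 = 0.4742
  k = 2: (46 + 45)/97 = 91/97 = 0.9381
  k = 3: (46 + 45 + 6)/97 = 97/97 = 1

Summary (fraction, with percent):

explained: PC1 0.4742 (47.42%), PC2 0.4639 (46.39%), PC3 0.0619 (6.19%);  cumulative: 0.4742, 0.9381, 1


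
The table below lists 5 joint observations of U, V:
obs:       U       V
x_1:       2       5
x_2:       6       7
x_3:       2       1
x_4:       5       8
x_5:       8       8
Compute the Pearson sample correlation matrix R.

Step 1 — column means:
  mean(U) = (2 + 6 + 2 + 5 + 8) / 5 = 23/5 = 4.6
  mean(V) = (5 + 7 + 1 + 8 + 8) / 5 = 29/5 = 5.8

Step 2 — sample variances and covariances s[i,j] = (1/(n-1)) · Σ_k (x_{k,i} - mean_i) · (x_{k,j} - mean_j), with n-1 = 4:
  s[U,U] = ((-2.6)·(-2.6) + (1.4)·(1.4) + (-2.6)·(-2.6) + (0.4)·(0.4) + (3.4)·(3.4)) / 4 = 27.2/4 = 6.8
  s[U,V] = ((-2.6)·(-0.8) + (1.4)·(1.2) + (-2.6)·(-4.8) + (0.4)·(2.2) + (3.4)·(2.2)) / 4 = 24.6/4 = 6.15
  s[V,V] = ((-0.8)·(-0.8) + (1.2)·(1.2) + (-4.8)·(-4.8) + (2.2)·(2.2) + (2.2)·(2.2)) / 4 = 34.8/4 = 8.7
  Sample standard deviations s_i = √(s[i,i]):
  s(U) = √(6.8) = 2.6077
  s(V) = √(8.7) = 2.9496

Step 3 — r_{ij} = s_{ij} / (s_i · s_j):
  r[U,U] = 1 (diagonal).
  r[U,V] = 6.15 / (2.6077 · 2.9496) = 6.15 / 7.6916 = 0.7996
  r[V,V] = 1 (diagonal).

R is symmetric with unit diagonal. Assembling:

R = [[1, 0.7996],
 [0.7996, 1]]


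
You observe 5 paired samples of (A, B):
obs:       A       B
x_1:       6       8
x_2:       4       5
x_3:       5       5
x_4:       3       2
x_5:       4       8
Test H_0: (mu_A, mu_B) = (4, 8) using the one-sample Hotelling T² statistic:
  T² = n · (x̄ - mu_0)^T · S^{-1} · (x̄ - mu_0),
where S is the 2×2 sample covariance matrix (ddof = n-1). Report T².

Step 1 — sample mean vector:
  mean(A) = (6 + 4 + 5 + 3 + 4) / 5 = 22/5 = 4.4
  mean(B) = (8 + 5 + 5 + 2 + 8) / 5 = 28/5 = 5.6
  x̄ = (4.4, 5.6),  deviation x̄ - mu_0 = (4.4, 5.6) - (4, 8) = (0.4, -2.4).

Step 2 — sample covariance matrix, S[i,j] = (1/(n-1)) · Σ_k (x_{k,i} - mean_i) · (x_{k,j} - mean_j), divisor n-1 = 4:
  S[A,A] = ((1.6)·(1.6) + (-0.4)·(-0.4) + (0.6)·(0.6) + (-1.4)·(-1.4) + (-0.4)·(-0.4)) / 4 = 5.2/4 = 1.3
  S[A,B] = ((1.6)·(2.4) + (-0.4)·(-0.6) + (0.6)·(-0.6) + (-1.4)·(-3.6) + (-0.4)·(2.4)) / 4 = 7.8/4 = 1.95
  S[B,B] = ((2.4)·(2.4) + (-0.6)·(-0.6) + (-0.6)·(-0.6) + (-3.6)·(-3.6) + (2.4)·(2.4)) / 4 = 25.2/4 = 6.3
  S = [[1.3, 1.95],
 [1.95, 6.3]].

Step 3 — invert S. det(S) = 1.3·6.3 - (1.95)² = 4.3875.
  S^{-1} = (1/det) · [[d, -b], [-b, a]] = [[1.4359, -0.4444],
 [-0.4444, 0.2963]].

Step 4 — quadratic form (x̄ - mu_0)^T · S^{-1} · (x̄ - mu_0):
  S^{-1} · (x̄ - mu_0) = (1.641, -0.8889),
  (x̄ - mu_0)^T · [...] = (0.4)·(1.641) + (-2.4)·(-0.8889) = 2.7897.

Step 5 — scale by n: T² = 5 · 2.7897 = 13.9487.

T² ≈ 13.9487


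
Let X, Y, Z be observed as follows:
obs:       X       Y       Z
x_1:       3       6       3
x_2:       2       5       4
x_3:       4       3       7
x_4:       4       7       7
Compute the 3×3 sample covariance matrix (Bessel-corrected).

Step 1 — column means:
  mean(X) = (3 + 2 + 4 + 4) / 4 = 13/4 = 3.25
  mean(Y) = (6 + 5 + 3 + 7) / 4 = 21/4 = 5.25
  mean(Z) = (3 + 4 + 7 + 7) / 4 = 21/4 = 5.25

Step 2 — sample covariance S[i,j] = (1/(n-1)) · Σ_k (x_{k,i} - mean_i) · (x_{k,j} - mean_j), with n-1 = 3.
  S[X,X] = ((-0.25)·(-0.25) + (-1.25)·(-1.25) + (0.75)·(0.75) + (0.75)·(0.75)) / 3 = 2.75/3 = 0.9167
  S[X,Y] = ((-0.25)·(0.75) + (-1.25)·(-0.25) + (0.75)·(-2.25) + (0.75)·(1.75)) / 3 = -0.25/3 = -0.0833
  S[X,Z] = ((-0.25)·(-2.25) + (-1.25)·(-1.25) + (0.75)·(1.75) + (0.75)·(1.75)) / 3 = 4.75/3 = 1.5833
  S[Y,Y] = ((0.75)·(0.75) + (-0.25)·(-0.25) + (-2.25)·(-2.25) + (1.75)·(1.75)) / 3 = 8.75/3 = 2.9167
  S[Y,Z] = ((0.75)·(-2.25) + (-0.25)·(-1.25) + (-2.25)·(1.75) + (1.75)·(1.75)) / 3 = -2.25/3 = -0.75
  S[Z,Z] = ((-2.25)·(-2.25) + (-1.25)·(-1.25) + (1.75)·(1.75) + (1.75)·(1.75)) / 3 = 12.75/3 = 4.25

S is symmetric (S[j,i] = S[i,j]). Assembling:

S = [[0.9167, -0.0833, 1.5833],
 [-0.0833, 2.9167, -0.75],
 [1.5833, -0.75, 4.25]]


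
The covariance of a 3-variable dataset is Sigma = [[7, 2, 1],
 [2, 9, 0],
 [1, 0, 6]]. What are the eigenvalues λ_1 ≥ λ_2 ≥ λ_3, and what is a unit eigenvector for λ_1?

Step 1 — characteristic polynomial p(λ) = det(λI - Sigma) = λ³ - tr·λ² + c_1·λ - det, where tr = trace, c_1 = sum of the principal 2×2 minors, det = det(Sigma):
  tr = 7 + 9 + 6 = 22,
  c_1 = (7·9 - (2)²) + (7·6 - (1)²) + (9·6 - (0)²) = 59 + 41 + 54 = 154,
  det = 7·(9·6 - (0)²) - (2)·((2)·6 - (0)·(1)) + (1)·((2)·(0) - 9·(1)) = 7·(54) - (2)·(12) + (1)·(-9) = 345.
  So p(λ) = λ³ - 22λ² + 154λ - 345.
Step 2 — look for an integer root (rational root theorem: any rational root is an integer divisor of 345). Testing λ = 5:
  p(5) = 125 - 550 + 770 - 345 = 0  ✓
  Dividing out (λ - 5): p(λ) = (λ - 5)(λ² - 17λ + 69).
Step 3 — remaining eigenvalues from the quadratic λ² - 17λ + 69 = 0:
  Δ = 17² - 4·69 = 289 - 276 = 13,  λ = (17 ± √13)/2 = (17 ± 3.6056)/2 ≈ 10.3028 or 6.6972.
  Sorted: λ_1 = 10.3028,  λ_2 = 6.6972,  λ_3 = 5  (check: sum = 22 = tr ✓).

Step 4 — unit eigenvector for λ_1 ≈ 10.3028: v spans the null space of (Sigma - λ_1 I), whose rows are
  r_1 = (-3.3028, 2, 1),  r_2 = (2, -1.3028, 0),  r_3 = (1, 0, -4.3028).
  v is orthogonal to every row, so take v ∝ r_1 × r_2 = ((2)·(0) - (1)·(-1.3028), (1)·(2) - (-3.3028)·(0), (-3.3028)·(-1.3028) - (2)·(2)) ≈ (1.3028, 2, 0.3028).
  Let u = (1.3028, 2, 0.3028).
  ||u|| = √((1.3028)² + (2)² + (0.3028)²) = √(5.7889) ≈ 2.406,  v_1 = u/||u|| ≈ (0.5415, 0.8313, 0.1258) (||v_1|| = 1).

λ_1 = 10.3028,  λ_2 = 6.6972,  λ_3 = 5;  v_1 ≈ (0.5415, 0.8313, 0.1258)


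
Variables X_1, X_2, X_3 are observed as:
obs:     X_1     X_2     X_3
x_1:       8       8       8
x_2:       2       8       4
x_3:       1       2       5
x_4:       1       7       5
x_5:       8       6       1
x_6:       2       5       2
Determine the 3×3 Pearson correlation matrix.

Step 1 — column means:
  mean(X_1) = (8 + 2 + 1 + 1 + 8 + 2) / 6 = 22/6 = 3.6667
  mean(X_2) = (8 + 8 + 2 + 7 + 6 + 5) / 6 = 36/6 = 6
  mean(X_3) = (8 + 4 + 5 + 5 + 1 + 2) / 6 = 25/6 = 4.1667

Step 2 — sample variances and covariances s[i,j] = (1/(n-1)) · Σ_k (x_{k,i} - mean_i) · (x_{k,j} - mean_j), with n-1 = 5:
  s[X_1,X_1] = ((4.3333)·(4.3333) + (-1.6667)·(-1.6667) + (-2.6667)·(-2.6667) + (-2.6667)·(-2.6667) + (4.3333)·(4.3333) + (-1.6667)·(-1.6667)) / 5 = 57.3333/5 = 11.4667
  s[X_1,X_2] = ((4.3333)·(2) + (-1.6667)·(2) + (-2.6667)·(-4) + (-2.6667)·(1) + (4.3333)·(0) + (-1.6667)·(-1)) / 5 = 15/5 = 3
  s[X_1,X_3] = ((4.3333)·(3.8333) + (-1.6667)·(-0.1667) + (-2.6667)·(0.8333) + (-2.6667)·(0.8333) + (4.3333)·(-3.1667) + (-1.6667)·(-2.1667)) / 5 = 2.3333/5 = 0.4667
  s[X_2,X_2] = ((2)·(2) + (2)·(2) + (-4)·(-4) + (1)·(1) + (0)·(0) + (-1)·(-1)) / 5 = 26/5 = 5.2
  s[X_2,X_3] = ((2)·(3.8333) + (2)·(-0.1667) + (-4)·(0.8333) + (1)·(0.8333) + (0)·(-3.1667) + (-1)·(-2.1667)) / 5 = 7/5 = 1.4
  s[X_3,X_3] = ((3.8333)·(3.8333) + (-0.1667)·(-0.1667) + (0.8333)·(0.8333) + (0.8333)·(0.8333) + (-3.1667)·(-3.1667) + (-2.1667)·(-2.1667)) / 5 = 30.8333/5 = 6.1667
  Sample standard deviations s_i = √(s[i,i]):
  s(X_1) = √(11.4667) = 3.3862
  s(X_2) = √(5.2) = 2.2804
  s(X_3) = √(6.1667) = 2.4833

Step 3 — r_{ij} = s_{ij} / (s_i · s_j):
  r[X_1,X_1] = 1 (diagonal).
  r[X_1,X_2] = 3 / (3.3862 · 2.2804) = 3 / 7.7218 = 0.3885
  r[X_1,X_3] = 0.4667 / (3.3862 · 2.4833) = 0.4667 / 8.409 = 0.0555
  r[X_2,X_2] = 1 (diagonal).
  r[X_2,X_3] = 1.4 / (2.2804 · 2.4833) = 1.4 / 5.6627 = 0.2472
  r[X_3,X_3] = 1 (diagonal).

R is symmetric with unit diagonal. Assembling:

R = [[1, 0.3885, 0.0555],
 [0.3885, 1, 0.2472],
 [0.0555, 0.2472, 1]]


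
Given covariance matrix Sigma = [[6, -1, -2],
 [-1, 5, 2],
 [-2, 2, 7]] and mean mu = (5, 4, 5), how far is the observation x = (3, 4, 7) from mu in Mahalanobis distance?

Step 1 — centre the observation: (x - mu) = (-2, 0, 2).

Step 2 — invert Sigma (cofactor / det for 3×3, or solve directly):
  Sigma^{-1} = [[0.1856, 0.018, 0.0479],
 [0.018, 0.2275, -0.0599],
 [0.0479, -0.0599, 0.1737]].

Step 3 — form the quadratic (x - mu)^T · Sigma^{-1} · (x - mu):
  Sigma^{-1} · (x - mu) = (-0.2754, -0.1557, 0.2515).
  (x - mu)^T · [Sigma^{-1} · (x - mu)] = (-2)·(-0.2754) + (0)·(-0.1557) + (2)·(0.2515) = 1.0539.

Step 4 — take square root: d = √(1.0539) ≈ 1.0266.

d(x, mu) = √(1.0539) ≈ 1.0266


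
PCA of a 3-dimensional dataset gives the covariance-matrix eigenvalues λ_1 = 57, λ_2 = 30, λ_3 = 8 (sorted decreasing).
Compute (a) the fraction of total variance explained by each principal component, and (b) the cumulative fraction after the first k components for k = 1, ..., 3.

Step 1 — total variance = trace(Sigma) = Σ λ_i = 57 + 30 + 8 = 95.

Step 2 — fraction explained by component i = λ_i / Σ λ:
  PC1: 57/95 = 0.6
  PC2: 30/95 = 0.3158
  PC3: 8/95 = 0.0842

Step 3 — cumulative fraction after k components = (λ_1 + ... + λ_k) / Σ λ:
  k = 1: 57/95 = 0.6
  k = 2: (57 + 30)/95 = 87/95 = 0.9158
  k = 3: (57 + 30 + 8)/95 = 95/95 = 1

Summary (fraction, with percent):

explained: PC1 0.6 (60%), PC2 0.3158 (31.58%), PC3 0.0842 (8.42%);  cumulative: 0.6, 0.9158, 1


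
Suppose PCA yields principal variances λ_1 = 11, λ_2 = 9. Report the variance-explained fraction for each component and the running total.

Step 1 — total variance = trace(Sigma) = Σ λ_i = 11 + 9 = 20.

Step 2 — fraction explained by component i = λ_i / Σ λ:
  PC1: 11/20 = 0.55
  PC2: 9/20 = 0.45

Step 3 — cumulative fraction after k components = (λ_1 + ... + λ_k) / Σ λ:
  k = 1: 11/20 = 0.55
  k = 2: (11 + 9)/20 = 20/20 = 1

Summary (fraction, with percent):

explained: PC1 0.55 (55%), PC2 0.45 (45%);  cumulative: 0.55, 1


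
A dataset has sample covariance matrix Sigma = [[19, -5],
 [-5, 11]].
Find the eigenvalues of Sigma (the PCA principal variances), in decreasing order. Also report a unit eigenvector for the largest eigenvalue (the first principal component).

Step 1 — characteristic polynomial of 2×2 Sigma:
  det(Sigma - λI) = λ² - trace · λ + det = 0.
  trace = 19 + 11 = 30, det = 19·11 - (-5)² = 184.
Step 2 — discriminant:
  Δ = trace² - 4·det = 900 - 736 = 164.
Step 3 — eigenvalues:
  λ = (trace ± √Δ)/2 = (30 ± 12.8062)/2,
  λ_1 = 21.4031,  λ_2 = 8.5969.

Step 4 — unit eigenvector for λ_1: solve (Sigma - λ_1 I)v = 0. First row:
  (19 - 21.4031)·v_x + (-5)·v_y = 0, i.e. (-2.4031)·v_x + (-5)·v_y = 0,
  so v ∝ (b, λ_1 - a) = (-5, 2.4031); multiply by -1 so the first entry is positive: u = (5, -2.4031).
  ||u|| = √((5)² + (-2.4031)²) = √(30.775) ≈ 5.5475,
  v_1 = u/||u|| ≈ (0.9013, -0.4332) (||v_1|| = 1).

λ_1 = 21.4031,  λ_2 = 8.5969;  v_1 ≈ (0.9013, -0.4332)


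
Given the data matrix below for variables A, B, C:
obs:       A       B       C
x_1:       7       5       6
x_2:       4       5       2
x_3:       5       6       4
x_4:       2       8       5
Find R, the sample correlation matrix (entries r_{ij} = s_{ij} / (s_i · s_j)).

Step 1 — column means:
  mean(A) = (7 + 4 + 5 + 2) / 4 = 18/4 = 4.5
  mean(B) = (5 + 5 + 6 + 8) / 4 = 24/4 = 6
  mean(C) = (6 + 2 + 4 + 5) / 4 = 17/4 = 4.25

Step 2 — sample variances and covariances s[i,j] = (1/(n-1)) · Σ_k (x_{k,i} - mean_i) · (x_{k,j} - mean_j), with n-1 = 3:
  s[A,A] = ((2.5)·(2.5) + (-0.5)·(-0.5) + (0.5)·(0.5) + (-2.5)·(-2.5)) / 3 = 13/3 = 4.3333
  s[A,B] = ((2.5)·(-1) + (-0.5)·(-1) + (0.5)·(0) + (-2.5)·(2)) / 3 = -7/3 = -2.3333
  s[A,C] = ((2.5)·(1.75) + (-0.5)·(-2.25) + (0.5)·(-0.25) + (-2.5)·(0.75)) / 3 = 3.5/3 = 1.1667
  s[B,B] = ((-1)·(-1) + (-1)·(-1) + (0)·(0) + (2)·(2)) / 3 = 6/3 = 2
  s[B,C] = ((-1)·(1.75) + (-1)·(-2.25) + (0)·(-0.25) + (2)·(0.75)) / 3 = 2/3 = 0.6667
  s[C,C] = ((1.75)·(1.75) + (-2.25)·(-2.25) + (-0.25)·(-0.25) + (0.75)·(0.75)) / 3 = 8.75/3 = 2.9167
  Sample standard deviations s_i = √(s[i,i]):
  s(A) = √(4.3333) = 2.0817
  s(B) = √(2) = 1.4142
  s(C) = √(2.9167) = 1.7078

Step 3 — r_{ij} = s_{ij} / (s_i · s_j):
  r[A,A] = 1 (diagonal).
  r[A,B] = -2.3333 / (2.0817 · 1.4142) = -2.3333 / 2.9439 = -0.7926
  r[A,C] = 1.1667 / (2.0817 · 1.7078) = 1.1667 / 3.5551 = 0.3282
  r[B,B] = 1 (diagonal).
  r[B,C] = 0.6667 / (1.4142 · 1.7078) = 0.6667 / 2.4152 = 0.276
  r[C,C] = 1 (diagonal).

R is symmetric with unit diagonal. Assembling:

R = [[1, -0.7926, 0.3282],
 [-0.7926, 1, 0.276],
 [0.3282, 0.276, 1]]


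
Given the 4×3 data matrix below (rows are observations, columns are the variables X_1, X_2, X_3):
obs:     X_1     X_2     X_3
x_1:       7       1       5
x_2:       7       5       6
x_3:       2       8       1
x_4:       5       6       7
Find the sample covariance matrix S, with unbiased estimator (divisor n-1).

Step 1 — column means:
  mean(X_1) = (7 + 7 + 2 + 5) / 4 = 21/4 = 5.25
  mean(X_2) = (1 + 5 + 8 + 6) / 4 = 20/4 = 5
  mean(X_3) = (5 + 6 + 1 + 7) / 4 = 19/4 = 4.75

Step 2 — sample covariance S[i,j] = (1/(n-1)) · Σ_k (x_{k,i} - mean_i) · (x_{k,j} - mean_j), with n-1 = 3.
  S[X_1,X_1] = ((1.75)·(1.75) + (1.75)·(1.75) + (-3.25)·(-3.25) + (-0.25)·(-0.25)) / 3 = 16.75/3 = 5.5833
  S[X_1,X_2] = ((1.75)·(-4) + (1.75)·(0) + (-3.25)·(3) + (-0.25)·(1)) / 3 = -17/3 = -5.6667
  S[X_1,X_3] = ((1.75)·(0.25) + (1.75)·(1.25) + (-3.25)·(-3.75) + (-0.25)·(2.25)) / 3 = 14.25/3 = 4.75
  S[X_2,X_2] = ((-4)·(-4) + (0)·(0) + (3)·(3) + (1)·(1)) / 3 = 26/3 = 8.6667
  S[X_2,X_3] = ((-4)·(0.25) + (0)·(1.25) + (3)·(-3.75) + (1)·(2.25)) / 3 = -10/3 = -3.3333
  S[X_3,X_3] = ((0.25)·(0.25) + (1.25)·(1.25) + (-3.75)·(-3.75) + (2.25)·(2.25)) / 3 = 20.75/3 = 6.9167

S is symmetric (S[j,i] = S[i,j]). Assembling:

S = [[5.5833, -5.6667, 4.75],
 [-5.6667, 8.6667, -3.3333],
 [4.75, -3.3333, 6.9167]]


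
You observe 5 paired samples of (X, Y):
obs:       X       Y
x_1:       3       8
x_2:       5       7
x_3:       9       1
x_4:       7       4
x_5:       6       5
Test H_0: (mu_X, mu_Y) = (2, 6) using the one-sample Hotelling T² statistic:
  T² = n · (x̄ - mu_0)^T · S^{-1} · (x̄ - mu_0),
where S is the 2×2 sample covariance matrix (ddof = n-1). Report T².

Step 1 — sample mean vector:
  mean(X) = (3 + 5 + 9 + 7 + 6) / 5 = 30/5 = 6
  mean(Y) = (8 + 7 + 1 + 4 + 5) / 5 = 25/5 = 5
  x̄ = (6, 5),  deviation x̄ - mu_0 = (6, 5) - (2, 6) = (4, -1).

Step 2 — sample covariance matrix, S[i,j] = (1/(n-1)) · Σ_k (x_{k,i} - mean_i) · (x_{k,j} - mean_j), divisor n-1 = 4:
  S[X,X] = ((-3)·(-3) + (-1)·(-1) + (3)·(3) + (1)·(1) + (0)·(0)) / 4 = 20/4 = 5
  S[X,Y] = ((-3)·(3) + (-1)·(2) + (3)·(-4) + (1)·(-1) + (0)·(0)) / 4 = -24/4 = -6
  S[Y,Y] = ((3)·(3) + (2)·(2) + (-4)·(-4) + (-1)·(-1) + (0)·(0)) / 4 = 30/4 = 7.5
  S = [[5, -6],
 [-6, 7.5]].

Step 3 — invert S. det(S) = 5·7.5 - (-6)² = 1.5.
  S^{-1} = (1/det) · [[d, -b], [-b, a]] = [[5, 4],
 [4, 3.3333]].

Step 4 — quadratic form (x̄ - mu_0)^T · S^{-1} · (x̄ - mu_0):
  S^{-1} · (x̄ - mu_0) = (16, 12.6667),
  (x̄ - mu_0)^T · [...] = (4)·(16) + (-1)·(12.6667) = 51.3333.

Step 5 — scale by n: T² = 5 · 51.3333 = 256.6667.

T² ≈ 256.6667


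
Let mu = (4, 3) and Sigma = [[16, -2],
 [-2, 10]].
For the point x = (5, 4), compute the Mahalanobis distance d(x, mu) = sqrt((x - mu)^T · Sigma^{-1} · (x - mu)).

Step 1 — centre the observation: (x - mu) = (1, 1).

Step 2 — invert Sigma. det(Sigma) = 16·10 - (-2)² = 156.
  Sigma^{-1} = (1/det) · [[d, -b], [-b, a]] = [[0.0641, 0.0128],
 [0.0128, 0.1026]].

Step 3 — form the quadratic (x - mu)^T · Sigma^{-1} · (x - mu):
  Sigma^{-1} · (x - mu) = (0.0769, 0.1154).
  (x - mu)^T · [Sigma^{-1} · (x - mu)] = (1)·(0.0769) + (1)·(0.1154) = 0.1923.

Step 4 — take square root: d = √(0.1923) ≈ 0.4385.

d(x, mu) = √(0.1923) ≈ 0.4385


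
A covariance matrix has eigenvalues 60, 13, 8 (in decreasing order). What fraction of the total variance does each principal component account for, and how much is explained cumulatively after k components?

Step 1 — total variance = trace(Sigma) = Σ λ_i = 60 + 13 + 8 = 81.

Step 2 — fraction explained by component i = λ_i / Σ λ:
  PC1: 60/81 = 0.7407
  PC2: 13/81 = 0.1605
  PC3: 8/81 = 0.0988

Step 3 — cumulative fraction after k components = (λ_1 + ... + λ_k) / Σ λ:
  k = 1: 60/81 = 0.7407
  k = 2: (60 + 13)/81 = 73/81 = 0.9012
  k = 3: (60 + 13 + 8)/81 = 81/81 = 1

Summary (fraction, with percent):

explained: PC1 0.7407 (74.07%), PC2 0.1605 (16.05%), PC3 0.0988 (9.88%);  cumulative: 0.7407, 0.9012, 1


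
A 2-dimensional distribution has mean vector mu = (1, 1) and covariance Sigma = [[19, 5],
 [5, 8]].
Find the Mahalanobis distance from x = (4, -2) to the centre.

Step 1 — centre the observation: (x - mu) = (3, -3).

Step 2 — invert Sigma. det(Sigma) = 19·8 - (5)² = 127.
  Sigma^{-1} = (1/det) · [[d, -b], [-b, a]] = [[0.063, -0.0394],
 [-0.0394, 0.1496]].

Step 3 — form the quadratic (x - mu)^T · Sigma^{-1} · (x - mu):
  Sigma^{-1} · (x - mu) = (0.3071, -0.5669).
  (x - mu)^T · [Sigma^{-1} · (x - mu)] = (3)·(0.3071) + (-3)·(-0.5669) = 2.622.

Step 4 — take square root: d = √(2.622) ≈ 1.6193.

d(x, mu) = √(2.622) ≈ 1.6193


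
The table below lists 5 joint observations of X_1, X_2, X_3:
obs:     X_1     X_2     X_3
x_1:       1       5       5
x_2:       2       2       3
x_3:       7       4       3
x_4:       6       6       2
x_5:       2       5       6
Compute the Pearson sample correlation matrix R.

Step 1 — column means:
  mean(X_1) = (1 + 2 + 7 + 6 + 2) / 5 = 18/5 = 3.6
  mean(X_2) = (5 + 2 + 4 + 6 + 5) / 5 = 22/5 = 4.4
  mean(X_3) = (5 + 3 + 3 + 2 + 6) / 5 = 19/5 = 3.8

Step 2 — sample variances and covariances s[i,j] = (1/(n-1)) · Σ_k (x_{k,i} - mean_i) · (x_{k,j} - mean_j), with n-1 = 4:
  s[X_1,X_1] = ((-2.6)·(-2.6) + (-1.6)·(-1.6) + (3.4)·(3.4) + (2.4)·(2.4) + (-1.6)·(-1.6)) / 4 = 29.2/4 = 7.3
  s[X_1,X_2] = ((-2.6)·(0.6) + (-1.6)·(-2.4) + (3.4)·(-0.4) + (2.4)·(1.6) + (-1.6)·(0.6)) / 4 = 3.8/4 = 0.95
  s[X_1,X_3] = ((-2.6)·(1.2) + (-1.6)·(-0.8) + (3.4)·(-0.8) + (2.4)·(-1.8) + (-1.6)·(2.2)) / 4 = -12.4/4 = -3.1
  s[X_2,X_2] = ((0.6)·(0.6) + (-2.4)·(-2.4) + (-0.4)·(-0.4) + (1.6)·(1.6) + (0.6)·(0.6)) / 4 = 9.2/4 = 2.3
  s[X_2,X_3] = ((0.6)·(1.2) + (-2.4)·(-0.8) + (-0.4)·(-0.8) + (1.6)·(-1.8) + (0.6)·(2.2)) / 4 = 1.4/4 = 0.35
  s[X_3,X_3] = ((1.2)·(1.2) + (-0.8)·(-0.8) + (-0.8)·(-0.8) + (-1.8)·(-1.8) + (2.2)·(2.2)) / 4 = 10.8/4 = 2.7
  Sample standard deviations s_i = √(s[i,i]):
  s(X_1) = √(7.3) = 2.7019
  s(X_2) = √(2.3) = 1.5166
  s(X_3) = √(2.7) = 1.6432

Step 3 — r_{ij} = s_{ij} / (s_i · s_j):
  r[X_1,X_1] = 1 (diagonal).
  r[X_1,X_2] = 0.95 / (2.7019 · 1.5166) = 0.95 / 4.0976 = 0.2318
  r[X_1,X_3] = -3.1 / (2.7019 · 1.6432) = -3.1 / 4.4396 = -0.6983
  r[X_2,X_2] = 1 (diagonal).
  r[X_2,X_3] = 0.35 / (1.5166 · 1.6432) = 0.35 / 2.492 = 0.1405
  r[X_3,X_3] = 1 (diagonal).

R is symmetric with unit diagonal. Assembling:

R = [[1, 0.2318, -0.6983],
 [0.2318, 1, 0.1405],
 [-0.6983, 0.1405, 1]]


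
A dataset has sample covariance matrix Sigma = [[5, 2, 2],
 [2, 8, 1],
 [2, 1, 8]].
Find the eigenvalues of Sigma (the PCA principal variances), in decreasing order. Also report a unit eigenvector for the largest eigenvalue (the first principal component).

Step 1 — characteristic polynomial p(λ) = det(λI - Sigma) = λ³ - tr·λ² + c_1·λ - det, where tr = trace, c_1 = sum of the principal 2×2 minors, det = det(Sigma):
  tr = 5 + 8 + 8 = 21,
  c_1 = (5·8 - (2)²) + (5·8 - (2)²) + (8·8 - (1)²) = 36 + 36 + 63 = 135,
  det = 5·(8·8 - (1)²) - (2)·((2)·8 - (1)·(2)) + (2)·((2)·(1) - 8·(2)) = 5·(63) - (2)·(14) + (2)·(-14) = 259.
  So p(λ) = λ³ - 21λ² + 135λ - 259.
Step 2 — look for an integer root (rational root theorem: any rational root is an integer divisor of 259). Testing λ = 7:
  p(7) = 343 - 1029 + 945 - 259 = 0  ✓
  Dividing out (λ - 7): p(λ) = (λ - 7)(λ² - 14λ + 37).
Step 3 — remaining eigenvalues from the quadratic λ² - 14λ + 37 = 0:
  Δ = 14² - 4·37 = 196 - 148 = 48,  λ = (14 ± √48)/2 = (14 ± 6.9282)/2 ≈ 10.4641 or 3.5359.
  Sorted: λ_1 = 10.4641,  λ_2 = 7,  λ_3 = 3.5359  (check: sum = 21 = tr ✓).

Step 4 — unit eigenvector for λ_1 ≈ 10.4641: v spans the null space of (Sigma - λ_1 I), whose rows are
  r_1 = (-5.4641, 2, 2),  r_2 = (2, -2.4641, 1),  r_3 = (2, 1, -2.4641).
  v is orthogonal to every row, so take v ∝ r_1 × r_2 = ((2)·(1) - (2)·(-2.4641), (2)·(2) - (-5.4641)·(1), (-5.4641)·(-2.4641) - (2)·(2)) ≈ (6.9282, 9.4641, 9.4641).
  Let u = (6.9282, 9.4641, 9.4641).
  ||u|| = √((6.9282)² + (9.4641)² + (9.4641)²) = √(227.1384) ≈ 15.0711,  v_1 = u/||u|| ≈ (0.4597, 0.628, 0.628) (||v_1|| = 1).

λ_1 = 10.4641,  λ_2 = 7,  λ_3 = 3.5359;  v_1 ≈ (0.4597, 0.628, 0.628)


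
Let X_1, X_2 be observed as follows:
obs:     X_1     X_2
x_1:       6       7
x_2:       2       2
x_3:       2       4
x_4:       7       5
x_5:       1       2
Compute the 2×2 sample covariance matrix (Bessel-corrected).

Step 1 — column means:
  mean(X_1) = (6 + 2 + 2 + 7 + 1) / 5 = 18/5 = 3.6
  mean(X_2) = (7 + 2 + 4 + 5 + 2) / 5 = 20/5 = 4

Step 2 — sample covariance S[i,j] = (1/(n-1)) · Σ_k (x_{k,i} - mean_i) · (x_{k,j} - mean_j), with n-1 = 4.
  S[X_1,X_1] = ((2.4)·(2.4) + (-1.6)·(-1.6) + (-1.6)·(-1.6) + (3.4)·(3.4) + (-2.6)·(-2.6)) / 4 = 29.2/4 = 7.3
  S[X_1,X_2] = ((2.4)·(3) + (-1.6)·(-2) + (-1.6)·(0) + (3.4)·(1) + (-2.6)·(-2)) / 4 = 19/4 = 4.75
  S[X_2,X_2] = ((3)·(3) + (-2)·(-2) + (0)·(0) + (1)·(1) + (-2)·(-2)) / 4 = 18/4 = 4.5

S is symmetric (S[j,i] = S[i,j]). Assembling:

S = [[7.3, 4.75],
 [4.75, 4.5]]


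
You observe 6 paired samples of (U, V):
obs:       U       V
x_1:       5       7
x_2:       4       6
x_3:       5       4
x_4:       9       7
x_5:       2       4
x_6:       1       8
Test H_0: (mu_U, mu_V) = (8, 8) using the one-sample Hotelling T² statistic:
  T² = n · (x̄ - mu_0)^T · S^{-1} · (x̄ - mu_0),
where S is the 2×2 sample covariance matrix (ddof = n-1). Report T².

Step 1 — sample mean vector:
  mean(U) = (5 + 4 + 5 + 9 + 2 + 1) / 6 = 26/6 = 4.3333
  mean(V) = (7 + 6 + 4 + 7 + 4 + 8) / 6 = 36/6 = 6
  x̄ = (4.3333, 6),  deviation x̄ - mu_0 = (4.3333, 6) - (8, 8) = (-3.6667, -2).

Step 2 — sample covariance matrix, S[i,j] = (1/(n-1)) · Σ_k (x_{k,i} - mean_i) · (x_{k,j} - mean_j), divisor n-1 = 5:
  S[U,U] = ((0.6667)·(0.6667) + (-0.3333)·(-0.3333) + (0.6667)·(0.6667) + (4.6667)·(4.6667) + (-2.3333)·(-2.3333) + (-3.3333)·(-3.3333)) / 5 = 39.3333/5 = 7.8667
  S[U,V] = ((0.6667)·(1) + (-0.3333)·(0) + (0.6667)·(-2) + (4.6667)·(1) + (-2.3333)·(-2) + (-3.3333)·(2)) / 5 = 2/5 = 0.4
  S[V,V] = ((1)·(1) + (0)·(0) + (-2)·(-2) + (1)·(1) + (-2)·(-2) + (2)·(2)) / 5 = 14/5 = 2.8
  S = [[7.8667, 0.4],
 [0.4, 2.8]].

Step 3 — invert S. det(S) = 7.8667·2.8 - (0.4)² = 21.8667.
  S^{-1} = (1/det) · [[d, -b], [-b, a]] = [[0.128, -0.0183],
 [-0.0183, 0.3598]].

Step 4 — quadratic form (x̄ - mu_0)^T · S^{-1} · (x̄ - mu_0):
  S^{-1} · (x̄ - mu_0) = (-0.4329, -0.6524),
  (x̄ - mu_0)^T · [...] = (-3.6667)·(-0.4329) + (-2)·(-0.6524) = 2.8923.

Step 5 — scale by n: T² = 6 · 2.8923 = 17.3537.

T² ≈ 17.3537


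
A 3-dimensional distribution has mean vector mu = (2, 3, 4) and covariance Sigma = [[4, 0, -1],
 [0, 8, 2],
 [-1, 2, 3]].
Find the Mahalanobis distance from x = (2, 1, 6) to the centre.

Step 1 — centre the observation: (x - mu) = (0, -2, 2).

Step 2 — invert Sigma (cofactor / det for 3×3, or solve directly):
  Sigma^{-1} = [[0.2778, -0.0278, 0.1111],
 [-0.0278, 0.1528, -0.1111],
 [0.1111, -0.1111, 0.4444]].

Step 3 — form the quadratic (x - mu)^T · Sigma^{-1} · (x - mu):
  Sigma^{-1} · (x - mu) = (0.2778, -0.5278, 1.1111).
  (x - mu)^T · [Sigma^{-1} · (x - mu)] = (0)·(0.2778) + (-2)·(-0.5278) + (2)·(1.1111) = 3.2778.

Step 4 — take square root: d = √(3.2778) ≈ 1.8105.

d(x, mu) = √(3.2778) ≈ 1.8105


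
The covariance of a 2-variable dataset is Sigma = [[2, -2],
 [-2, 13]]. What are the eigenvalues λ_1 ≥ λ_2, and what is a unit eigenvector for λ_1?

Step 1 — characteristic polynomial of 2×2 Sigma:
  det(Sigma - λI) = λ² - trace · λ + det = 0.
  trace = 2 + 13 = 15, det = 2·13 - (-2)² = 22.
Step 2 — discriminant:
  Δ = trace² - 4·det = 225 - 88 = 137.
Step 3 — eigenvalues:
  λ = (trace ± √Δ)/2 = (15 ± 11.7047)/2,
  λ_1 = 13.3523,  λ_2 = 1.6477.

Step 4 — unit eigenvector for λ_1: solve (Sigma - λ_1 I)v = 0. First row:
  (2 - 13.3523)·v_x + (-2)·v_y = 0, i.e. (-11.3523)·v_x + (-2)·v_y = 0,
  so v ∝ (b, λ_1 - a) = (-2, 11.3523); multiply by -1 so the first entry is positive: u = (2, -11.3523).
  ||u|| = √((2)² + (-11.3523)²) = √(132.8758) ≈ 11.5272,
  v_1 = u/||u|| ≈ (0.1735, -0.9848) (||v_1|| = 1).

λ_1 = 13.3523,  λ_2 = 1.6477;  v_1 ≈ (0.1735, -0.9848)


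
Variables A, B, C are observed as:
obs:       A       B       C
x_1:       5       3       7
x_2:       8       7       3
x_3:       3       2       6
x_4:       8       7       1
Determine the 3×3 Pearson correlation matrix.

Step 1 — column means:
  mean(A) = (5 + 8 + 3 + 8) / 4 = 24/4 = 6
  mean(B) = (3 + 7 + 2 + 7) / 4 = 19/4 = 4.75
  mean(C) = (7 + 3 + 6 + 1) / 4 = 17/4 = 4.25

Step 2 — sample variances and covariances s[i,j] = (1/(n-1)) · Σ_k (x_{k,i} - mean_i) · (x_{k,j} - mean_j), with n-1 = 3:
  s[A,A] = ((-1)·(-1) + (2)·(2) + (-3)·(-3) + (2)·(2)) / 3 = 18/3 = 6
  s[A,B] = ((-1)·(-1.75) + (2)·(2.25) + (-3)·(-2.75) + (2)·(2.25)) / 3 = 19/3 = 6.3333
  s[A,C] = ((-1)·(2.75) + (2)·(-1.25) + (-3)·(1.75) + (2)·(-3.25)) / 3 = -17/3 = -5.6667
  s[B,B] = ((-1.75)·(-1.75) + (2.25)·(2.25) + (-2.75)·(-2.75) + (2.25)·(2.25)) / 3 = 20.75/3 = 6.9167
  s[B,C] = ((-1.75)·(2.75) + (2.25)·(-1.25) + (-2.75)·(1.75) + (2.25)·(-3.25)) / 3 = -19.75/3 = -6.5833
  s[C,C] = ((2.75)·(2.75) + (-1.25)·(-1.25) + (1.75)·(1.75) + (-3.25)·(-3.25)) / 3 = 22.75/3 = 7.5833
  Sample standard deviations s_i = √(s[i,i]):
  s(A) = √(6) = 2.4495
  s(B) = √(6.9167) = 2.63
  s(C) = √(7.5833) = 2.7538

Step 3 — r_{ij} = s_{ij} / (s_i · s_j):
  r[A,A] = 1 (diagonal).
  r[A,B] = 6.3333 / (2.4495 · 2.63) = 6.3333 / 6.442 = 0.9831
  r[A,C] = -5.6667 / (2.4495 · 2.7538) = -5.6667 / 6.7454 = -0.8401
  r[B,B] = 1 (diagonal).
  r[B,C] = -6.5833 / (2.63 · 2.7538) = -6.5833 / 7.2423 = -0.909
  r[C,C] = 1 (diagonal).

R is symmetric with unit diagonal. Assembling:

R = [[1, 0.9831, -0.8401],
 [0.9831, 1, -0.909],
 [-0.8401, -0.909, 1]]


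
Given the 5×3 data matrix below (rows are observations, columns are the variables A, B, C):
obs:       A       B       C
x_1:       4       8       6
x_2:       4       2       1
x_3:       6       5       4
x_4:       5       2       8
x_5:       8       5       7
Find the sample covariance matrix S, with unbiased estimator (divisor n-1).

Step 1 — column means:
  mean(A) = (4 + 4 + 6 + 5 + 8) / 5 = 27/5 = 5.4
  mean(B) = (8 + 2 + 5 + 2 + 5) / 5 = 22/5 = 4.4
  mean(C) = (6 + 1 + 4 + 8 + 7) / 5 = 26/5 = 5.2

Step 2 — sample covariance S[i,j] = (1/(n-1)) · Σ_k (x_{k,i} - mean_i) · (x_{k,j} - mean_j), with n-1 = 4.
  S[A,A] = ((-1.4)·(-1.4) + (-1.4)·(-1.4) + (0.6)·(0.6) + (-0.4)·(-0.4) + (2.6)·(2.6)) / 4 = 11.2/4 = 2.8
  S[A,B] = ((-1.4)·(3.6) + (-1.4)·(-2.4) + (0.6)·(0.6) + (-0.4)·(-2.4) + (2.6)·(0.6)) / 4 = 1.2/4 = 0.3
  S[A,C] = ((-1.4)·(0.8) + (-1.4)·(-4.2) + (0.6)·(-1.2) + (-0.4)·(2.8) + (2.6)·(1.8)) / 4 = 7.6/4 = 1.9
  S[B,B] = ((3.6)·(3.6) + (-2.4)·(-2.4) + (0.6)·(0.6) + (-2.4)·(-2.4) + (0.6)·(0.6)) / 4 = 25.2/4 = 6.3
  S[B,C] = ((3.6)·(0.8) + (-2.4)·(-4.2) + (0.6)·(-1.2) + (-2.4)·(2.8) + (0.6)·(1.8)) / 4 = 6.6/4 = 1.65
  S[C,C] = ((0.8)·(0.8) + (-4.2)·(-4.2) + (-1.2)·(-1.2) + (2.8)·(2.8) + (1.8)·(1.8)) / 4 = 30.8/4 = 7.7

S is symmetric (S[j,i] = S[i,j]). Assembling:

S = [[2.8, 0.3, 1.9],
 [0.3, 6.3, 1.65],
 [1.9, 1.65, 7.7]]


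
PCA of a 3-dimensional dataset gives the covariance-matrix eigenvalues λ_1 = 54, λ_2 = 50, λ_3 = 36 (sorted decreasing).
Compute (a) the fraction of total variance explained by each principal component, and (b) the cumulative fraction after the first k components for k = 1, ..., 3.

Step 1 — total variance = trace(Sigma) = Σ λ_i = 54 + 50 + 36 = 140.

Step 2 — fraction explained by component i = λ_i / Σ λ:
  PC1: 54/140 = 0.3857
  PC2: 50/140 = 0.3571
  PC3: 36/140 = 0.2571

Step 3 — cumulative fraction after k components = (λ_1 + ... + λ_k) / Σ λ:
  k = 1: 54/140 = 0.3857
  k = 2: (54 + 50)/140 = 104/140 = 0.7429
  k = 3: (54 + 50 + 36)/140 = 140/140 = 1

Summary (fraction, with percent):

explained: PC1 0.3857 (38.57%), PC2 0.3571 (35.71%), PC3 0.2571 (25.71%);  cumulative: 0.3857, 0.7429, 1


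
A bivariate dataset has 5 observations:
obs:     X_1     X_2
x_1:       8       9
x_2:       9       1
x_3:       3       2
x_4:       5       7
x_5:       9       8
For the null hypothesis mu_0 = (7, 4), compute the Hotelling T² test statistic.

Step 1 — sample mean vector:
  mean(X_1) = (8 + 9 + 3 + 5 + 9) / 5 = 34/5 = 6.8
  mean(X_2) = (9 + 1 + 2 + 7 + 8) / 5 = 27/5 = 5.4
  x̄ = (6.8, 5.4),  deviation x̄ - mu_0 = (6.8, 5.4) - (7, 4) = (-0.2, 1.4).

Step 2 — sample covariance matrix, S[i,j] = (1/(n-1)) · Σ_k (x_{k,i} - mean_i) · (x_{k,j} - mean_j), divisor n-1 = 4:
  S[X_1,X_1] = ((1.2)·(1.2) + (2.2)·(2.2) + (-3.8)·(-3.8) + (-1.8)·(-1.8) + (2.2)·(2.2)) / 4 = 28.8/4 = 7.2
  S[X_1,X_2] = ((1.2)·(3.6) + (2.2)·(-4.4) + (-3.8)·(-3.4) + (-1.8)·(1.6) + (2.2)·(2.6)) / 4 = 10.4/4 = 2.6
  S[X_2,X_2] = ((3.6)·(3.6) + (-4.4)·(-4.4) + (-3.4)·(-3.4) + (1.6)·(1.6) + (2.6)·(2.6)) / 4 = 53.2/4 = 13.3
  S = [[7.2, 2.6],
 [2.6, 13.3]].

Step 3 — invert S. det(S) = 7.2·13.3 - (2.6)² = 89.
  S^{-1} = (1/det) · [[d, -b], [-b, a]] = [[0.1494, -0.0292],
 [-0.0292, 0.0809]].

Step 4 — quadratic form (x̄ - mu_0)^T · S^{-1} · (x̄ - mu_0):
  S^{-1} · (x̄ - mu_0) = (-0.0708, 0.1191),
  (x̄ - mu_0)^T · [...] = (-0.2)·(-0.0708) + (1.4)·(0.1191) = 0.1809.

Step 5 — scale by n: T² = 5 · 0.1809 = 0.9045.

T² ≈ 0.9045


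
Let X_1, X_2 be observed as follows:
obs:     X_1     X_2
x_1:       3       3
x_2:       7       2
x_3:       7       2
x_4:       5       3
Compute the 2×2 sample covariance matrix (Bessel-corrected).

Step 1 — column means:
  mean(X_1) = (3 + 7 + 7 + 5) / 4 = 22/4 = 5.5
  mean(X_2) = (3 + 2 + 2 + 3) / 4 = 10/4 = 2.5

Step 2 — sample covariance S[i,j] = (1/(n-1)) · Σ_k (x_{k,i} - mean_i) · (x_{k,j} - mean_j), with n-1 = 3.
  S[X_1,X_1] = ((-2.5)·(-2.5) + (1.5)·(1.5) + (1.5)·(1.5) + (-0.5)·(-0.5)) / 3 = 11/3 = 3.6667
  S[X_1,X_2] = ((-2.5)·(0.5) + (1.5)·(-0.5) + (1.5)·(-0.5) + (-0.5)·(0.5)) / 3 = -3/3 = -1
  S[X_2,X_2] = ((0.5)·(0.5) + (-0.5)·(-0.5) + (-0.5)·(-0.5) + (0.5)·(0.5)) / 3 = 1/3 = 0.3333

S is symmetric (S[j,i] = S[i,j]). Assembling:

S = [[3.6667, -1],
 [-1, 0.3333]]


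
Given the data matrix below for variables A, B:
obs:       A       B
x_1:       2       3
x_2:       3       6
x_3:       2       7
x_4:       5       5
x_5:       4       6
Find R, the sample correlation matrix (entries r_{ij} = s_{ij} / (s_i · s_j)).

Step 1 — column means:
  mean(A) = (2 + 3 + 2 + 5 + 4) / 5 = 16/5 = 3.2
  mean(B) = (3 + 6 + 7 + 5 + 6) / 5 = 27/5 = 5.4

Step 2 — sample variances and covariances s[i,j] = (1/(n-1)) · Σ_k (x_{k,i} - mean_i) · (x_{k,j} - mean_j), with n-1 = 4:
  s[A,A] = ((-1.2)·(-1.2) + (-0.2)·(-0.2) + (-1.2)·(-1.2) + (1.8)·(1.8) + (0.8)·(0.8)) / 4 = 6.8/4 = 1.7
  s[A,B] = ((-1.2)·(-2.4) + (-0.2)·(0.6) + (-1.2)·(1.6) + (1.8)·(-0.4) + (0.8)·(0.6)) / 4 = 0.6/4 = 0.15
  s[B,B] = ((-2.4)·(-2.4) + (0.6)·(0.6) + (1.6)·(1.6) + (-0.4)·(-0.4) + (0.6)·(0.6)) / 4 = 9.2/4 = 2.3
  Sample standard deviations s_i = √(s[i,i]):
  s(A) = √(1.7) = 1.3038
  s(B) = √(2.3) = 1.5166

Step 3 — r_{ij} = s_{ij} / (s_i · s_j):
  r[A,A] = 1 (diagonal).
  r[A,B] = 0.15 / (1.3038 · 1.5166) = 0.15 / 1.9774 = 0.0759
  r[B,B] = 1 (diagonal).

R is symmetric with unit diagonal. Assembling:

R = [[1, 0.0759],
 [0.0759, 1]]


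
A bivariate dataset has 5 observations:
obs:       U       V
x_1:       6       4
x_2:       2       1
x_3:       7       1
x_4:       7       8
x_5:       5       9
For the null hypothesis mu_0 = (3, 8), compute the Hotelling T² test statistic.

Step 1 — sample mean vector:
  mean(U) = (6 + 2 + 7 + 7 + 5) / 5 = 27/5 = 5.4
  mean(V) = (4 + 1 + 1 + 8 + 9) / 5 = 23/5 = 4.6
  x̄ = (5.4, 4.6),  deviation x̄ - mu_0 = (5.4, 4.6) - (3, 8) = (2.4, -3.4).

Step 2 — sample covariance matrix, S[i,j] = (1/(n-1)) · Σ_k (x_{k,i} - mean_i) · (x_{k,j} - mean_j), divisor n-1 = 4:
  S[U,U] = ((0.6)·(0.6) + (-3.4)·(-3.4) + (1.6)·(1.6) + (1.6)·(1.6) + (-0.4)·(-0.4)) / 4 = 17.2/4 = 4.3
  S[U,V] = ((0.6)·(-0.6) + (-3.4)·(-3.6) + (1.6)·(-3.6) + (1.6)·(3.4) + (-0.4)·(4.4)) / 4 = 9.8/4 = 2.45
  S[V,V] = ((-0.6)·(-0.6) + (-3.6)·(-3.6) + (-3.6)·(-3.6) + (3.4)·(3.4) + (4.4)·(4.4)) / 4 = 57.2/4 = 14.3
  S = [[4.3, 2.45],
 [2.45, 14.3]].

Step 3 — invert S. det(S) = 4.3·14.3 - (2.45)² = 55.4875.
  S^{-1} = (1/det) · [[d, -b], [-b, a]] = [[0.2577, -0.0442],
 [-0.0442, 0.0775]].

Step 4 — quadratic form (x̄ - mu_0)^T · S^{-1} · (x̄ - mu_0):
  S^{-1} · (x̄ - mu_0) = (0.7686, -0.3695),
  (x̄ - mu_0)^T · [...] = (2.4)·(0.7686) + (-3.4)·(-0.3695) = 3.1009.

Step 5 — scale by n: T² = 5 · 3.1009 = 15.5044.

T² ≈ 15.5044


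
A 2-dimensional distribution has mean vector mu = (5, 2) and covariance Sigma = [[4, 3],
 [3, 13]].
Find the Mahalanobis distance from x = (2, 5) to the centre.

Step 1 — centre the observation: (x - mu) = (-3, 3).

Step 2 — invert Sigma. det(Sigma) = 4·13 - (3)² = 43.
  Sigma^{-1} = (1/det) · [[d, -b], [-b, a]] = [[0.3023, -0.0698],
 [-0.0698, 0.093]].

Step 3 — form the quadratic (x - mu)^T · Sigma^{-1} · (x - mu):
  Sigma^{-1} · (x - mu) = (-1.1163, 0.4884).
  (x - mu)^T · [Sigma^{-1} · (x - mu)] = (-3)·(-1.1163) + (3)·(0.4884) = 4.814.

Step 4 — take square root: d = √(4.814) ≈ 2.1941.

d(x, mu) = √(4.814) ≈ 2.1941


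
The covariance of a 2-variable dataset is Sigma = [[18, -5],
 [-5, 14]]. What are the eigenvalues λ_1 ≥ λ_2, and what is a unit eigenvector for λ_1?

Step 1 — characteristic polynomial of 2×2 Sigma:
  det(Sigma - λI) = λ² - trace · λ + det = 0.
  trace = 18 + 14 = 32, det = 18·14 - (-5)² = 227.
Step 2 — discriminant:
  Δ = trace² - 4·det = 1024 - 908 = 116.
Step 3 — eigenvalues:
  λ = (trace ± √Δ)/2 = (32 ± 10.7703)/2,
  λ_1 = 21.3852,  λ_2 = 10.6148.

Step 4 — unit eigenvector for λ_1: solve (Sigma - λ_1 I)v = 0. First row:
  (18 - 21.3852)·v_x + (-5)·v_y = 0, i.e. (-3.3852)·v_x + (-5)·v_y = 0,
  so v ∝ (b, λ_1 - a) = (-5, 3.3852); multiply by -1 so the first entry is positive: u = (5, -3.3852).
  ||u|| = √((5)² + (-3.3852)²) = √(36.4593) ≈ 6.0382,
  v_1 = u/||u|| ≈ (0.8281, -0.5606) (||v_1|| = 1).

λ_1 = 21.3852,  λ_2 = 10.6148;  v_1 ≈ (0.8281, -0.5606)


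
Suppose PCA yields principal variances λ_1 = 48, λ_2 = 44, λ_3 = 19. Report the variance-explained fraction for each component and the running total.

Step 1 — total variance = trace(Sigma) = Σ λ_i = 48 + 44 + 19 = 111.

Step 2 — fraction explained by component i = λ_i / Σ λ:
  PC1: 48/111 = 0.4324
  PC2: 44/111 = 0.3964
  PC3: 19/111 = 0.1712

Step 3 — cumulative fraction after k components = (λ_1 + ... + λ_k) / Σ λ:
  k = 1: 48/111 = 0.4324
  k = 2: (48 + 44)/111 = 92/111 = 0.8288
  k = 3: (48 + 44 + 19)/111 = 111/111 = 1

Summary (fraction, with percent):

explained: PC1 0.4324 (43.24%), PC2 0.3964 (39.64%), PC3 0.1712 (17.12%);  cumulative: 0.4324, 0.8288, 1


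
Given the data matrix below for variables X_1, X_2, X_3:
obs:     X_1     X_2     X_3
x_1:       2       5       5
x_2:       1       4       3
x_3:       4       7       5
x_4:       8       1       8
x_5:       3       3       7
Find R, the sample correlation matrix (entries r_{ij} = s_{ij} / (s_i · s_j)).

Step 1 — column means:
  mean(X_1) = (2 + 1 + 4 + 8 + 3) / 5 = 18/5 = 3.6
  mean(X_2) = (5 + 4 + 7 + 1 + 3) / 5 = 20/5 = 4
  mean(X_3) = (5 + 3 + 5 + 8 + 7) / 5 = 28/5 = 5.6

Step 2 — sample variances and covariances s[i,j] = (1/(n-1)) · Σ_k (x_{k,i} - mean_i) · (x_{k,j} - mean_j), with n-1 = 4:
  s[X_1,X_1] = ((-1.6)·(-1.6) + (-2.6)·(-2.6) + (0.4)·(0.4) + (4.4)·(4.4) + (-0.6)·(-0.6)) / 4 = 29.2/4 = 7.3
  s[X_1,X_2] = ((-1.6)·(1) + (-2.6)·(0) + (0.4)·(3) + (4.4)·(-3) + (-0.6)·(-1)) / 4 = -13/4 = -3.25
  s[X_1,X_3] = ((-1.6)·(-0.6) + (-2.6)·(-2.6) + (0.4)·(-0.6) + (4.4)·(2.4) + (-0.6)·(1.4)) / 4 = 17.2/4 = 4.3
  s[X_2,X_2] = ((1)·(1) + (0)·(0) + (3)·(3) + (-3)·(-3) + (-1)·(-1)) / 4 = 20/4 = 5
  s[X_2,X_3] = ((1)·(-0.6) + (0)·(-2.6) + (3)·(-0.6) + (-3)·(2.4) + (-1)·(1.4)) / 4 = -11/4 = -2.75
  s[X_3,X_3] = ((-0.6)·(-0.6) + (-2.6)·(-2.6) + (-0.6)·(-0.6) + (2.4)·(2.4) + (1.4)·(1.4)) / 4 = 15.2/4 = 3.8
  Sample standard deviations s_i = √(s[i,i]):
  s(X_1) = √(7.3) = 2.7019
  s(X_2) = √(5) = 2.2361
  s(X_3) = √(3.8) = 1.9494

Step 3 — r_{ij} = s_{ij} / (s_i · s_j):
  r[X_1,X_1] = 1 (diagonal).
  r[X_1,X_2] = -3.25 / (2.7019 · 2.2361) = -3.25 / 6.0415 = -0.5379
  r[X_1,X_3] = 4.3 / (2.7019 · 1.9494) = 4.3 / 5.2669 = 0.8164
  r[X_2,X_2] = 1 (diagonal).
  r[X_2,X_3] = -2.75 / (2.2361 · 1.9494) = -2.75 / 4.3589 = -0.6309
  r[X_3,X_3] = 1 (diagonal).

R is symmetric with unit diagonal. Assembling:

R = [[1, -0.5379, 0.8164],
 [-0.5379, 1, -0.6309],
 [0.8164, -0.6309, 1]]
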